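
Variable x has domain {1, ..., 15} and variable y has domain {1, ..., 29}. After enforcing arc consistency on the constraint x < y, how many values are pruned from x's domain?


For the constraint x < y, x needs a supporting value in y's domain.
x can be at most 28 (one less than y's maximum).
Valid x values from domain: 15 out of 15.
Pruned = 15 - 15 = 0.

0


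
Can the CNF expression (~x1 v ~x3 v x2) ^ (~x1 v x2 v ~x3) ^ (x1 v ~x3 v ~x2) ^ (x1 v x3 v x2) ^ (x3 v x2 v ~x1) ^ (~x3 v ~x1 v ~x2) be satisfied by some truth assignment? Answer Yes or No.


Check all 8 possible truth assignments.
Number of satisfying assignments found: 3.
The formula is satisfiable.

Yes


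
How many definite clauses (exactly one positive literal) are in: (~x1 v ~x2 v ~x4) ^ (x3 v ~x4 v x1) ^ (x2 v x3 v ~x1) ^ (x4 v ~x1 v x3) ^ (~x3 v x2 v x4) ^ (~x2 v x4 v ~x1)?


A definite clause has exactly one positive literal.
Clause 1: 0 positive -> not definite
Clause 2: 2 positive -> not definite
Clause 3: 2 positive -> not definite
Clause 4: 2 positive -> not definite
Clause 5: 2 positive -> not definite
Clause 6: 1 positive -> definite
Definite clause count = 1.

1


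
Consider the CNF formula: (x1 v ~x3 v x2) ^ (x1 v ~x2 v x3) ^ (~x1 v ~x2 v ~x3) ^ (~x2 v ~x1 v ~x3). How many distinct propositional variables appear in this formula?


Identify each distinct variable in the formula.
Variables found: x1, x2, x3.
Total distinct variables = 3.

3


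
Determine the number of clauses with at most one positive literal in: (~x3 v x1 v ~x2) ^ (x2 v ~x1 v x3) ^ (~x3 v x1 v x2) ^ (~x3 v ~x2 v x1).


A Horn clause has at most one positive literal.
Clause 1: 1 positive lit(s) -> Horn
Clause 2: 2 positive lit(s) -> not Horn
Clause 3: 2 positive lit(s) -> not Horn
Clause 4: 1 positive lit(s) -> Horn
Total Horn clauses = 2.

2


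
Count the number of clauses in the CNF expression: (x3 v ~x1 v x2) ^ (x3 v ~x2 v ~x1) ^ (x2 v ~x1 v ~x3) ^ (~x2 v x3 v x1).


Each group enclosed in parentheses joined by ^ is one clause.
Counting the conjuncts: 4 clauses.

4


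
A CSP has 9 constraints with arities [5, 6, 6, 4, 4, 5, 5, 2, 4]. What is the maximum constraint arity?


The arities are: 5, 6, 6, 4, 4, 5, 5, 2, 4.
Scan for the maximum value.
Maximum arity = 6.

6


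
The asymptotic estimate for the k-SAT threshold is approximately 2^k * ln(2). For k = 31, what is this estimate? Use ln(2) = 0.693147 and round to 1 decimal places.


Using the asymptotic formula: threshold ~ 2^k * ln(2).
2^31 = 2147483648.
2147483648 * 0.693147 = 1488521848.2.

1488521848.2


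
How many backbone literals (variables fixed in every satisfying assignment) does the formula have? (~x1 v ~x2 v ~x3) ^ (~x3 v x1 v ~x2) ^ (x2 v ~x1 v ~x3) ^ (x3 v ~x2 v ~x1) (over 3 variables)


Find all satisfying assignments: 4 model(s).
Check which variables have the same value in every model.
No variable is fixed across all models.
Backbone size = 0.

0


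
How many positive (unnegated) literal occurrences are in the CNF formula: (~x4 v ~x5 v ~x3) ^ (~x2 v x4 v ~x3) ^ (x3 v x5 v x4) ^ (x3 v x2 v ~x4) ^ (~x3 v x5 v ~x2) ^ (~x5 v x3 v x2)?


Scan each clause for unnegated literals.
Clause 1: 0 positive; Clause 2: 1 positive; Clause 3: 3 positive; Clause 4: 2 positive; Clause 5: 1 positive; Clause 6: 2 positive.
Total positive literal occurrences = 9.

9


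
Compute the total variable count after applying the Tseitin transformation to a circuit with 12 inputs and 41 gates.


The Tseitin transformation introduces one auxiliary variable per gate.
Total variables = inputs + gates = 12 + 41 = 53.

53


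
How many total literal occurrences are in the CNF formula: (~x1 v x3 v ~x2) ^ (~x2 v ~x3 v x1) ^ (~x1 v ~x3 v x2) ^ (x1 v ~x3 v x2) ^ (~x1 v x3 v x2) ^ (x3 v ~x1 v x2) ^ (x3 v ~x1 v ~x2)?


Clause lengths: 3, 3, 3, 3, 3, 3, 3.
Sum = 3 + 3 + 3 + 3 + 3 + 3 + 3 = 21.

21


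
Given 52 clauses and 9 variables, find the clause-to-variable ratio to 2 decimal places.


Clause-to-variable ratio = clauses / variables.
52 / 9 = 5.78.

5.78


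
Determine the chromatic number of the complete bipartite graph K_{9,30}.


K_{9,30} is bipartite by definition: the two parts are independent sets, with every edge crossing between them.
Color all vertices in one part with color 1 and all vertices in the other part with color 2.
Since the graph has at least one edge, one color does not suffice.
Chromatic number = 2.

2


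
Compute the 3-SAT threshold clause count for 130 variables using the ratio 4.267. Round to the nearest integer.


The 3-SAT phase transition occurs at approximately 4.267 clauses per variable.
m = 4.267 * 130 = 554.71.
Rounded to nearest integer: 555.

555


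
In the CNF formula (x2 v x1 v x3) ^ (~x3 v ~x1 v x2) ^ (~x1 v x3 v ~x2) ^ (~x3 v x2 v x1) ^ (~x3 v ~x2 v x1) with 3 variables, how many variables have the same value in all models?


Find all satisfying assignments: 3 model(s).
Check which variables have the same value in every model.
No variable is fixed across all models.
Backbone size = 0.

0


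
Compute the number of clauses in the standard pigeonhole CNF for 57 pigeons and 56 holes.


The PHP encoding has two parts:
1) At-least-one-hole clauses: 57 (one per pigeon, each with 56 literals).
2) At-most-one-pigeon-per-hole clauses: 56 holes * C(57,2) = 56 * 1596 = 89376.
Total clauses = 57 + 89376 = 89433.

89433


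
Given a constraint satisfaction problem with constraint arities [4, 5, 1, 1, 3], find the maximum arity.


The arities are: 4, 5, 1, 1, 3.
Scan for the maximum value.
Maximum arity = 5.

5


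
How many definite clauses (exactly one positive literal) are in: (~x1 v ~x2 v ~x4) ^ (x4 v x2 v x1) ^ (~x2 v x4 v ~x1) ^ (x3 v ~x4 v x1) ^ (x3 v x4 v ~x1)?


A definite clause has exactly one positive literal.
Clause 1: 0 positive -> not definite
Clause 2: 3 positive -> not definite
Clause 3: 1 positive -> definite
Clause 4: 2 positive -> not definite
Clause 5: 2 positive -> not definite
Definite clause count = 1.

1


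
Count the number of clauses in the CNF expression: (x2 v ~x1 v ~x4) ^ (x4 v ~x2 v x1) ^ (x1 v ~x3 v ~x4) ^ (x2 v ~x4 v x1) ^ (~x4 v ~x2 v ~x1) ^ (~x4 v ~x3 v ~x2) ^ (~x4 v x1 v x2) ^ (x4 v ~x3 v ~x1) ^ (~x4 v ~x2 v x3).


Each group enclosed in parentheses joined by ^ is one clause.
Counting the conjuncts: 9 clauses.

9


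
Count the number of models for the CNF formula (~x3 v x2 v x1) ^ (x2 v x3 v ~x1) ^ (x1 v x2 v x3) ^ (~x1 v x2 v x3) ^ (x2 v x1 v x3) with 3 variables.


Enumerate all 8 truth assignments over 3 variables.
Test each against every clause.
Satisfying assignments found: 5.

5


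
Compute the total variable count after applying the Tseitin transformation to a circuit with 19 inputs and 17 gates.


The Tseitin transformation introduces one auxiliary variable per gate.
Total variables = inputs + gates = 19 + 17 = 36.

36


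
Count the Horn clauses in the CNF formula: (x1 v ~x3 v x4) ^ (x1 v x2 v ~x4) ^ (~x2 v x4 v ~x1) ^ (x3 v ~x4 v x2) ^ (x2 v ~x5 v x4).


A Horn clause has at most one positive literal.
Clause 1: 2 positive lit(s) -> not Horn
Clause 2: 2 positive lit(s) -> not Horn
Clause 3: 1 positive lit(s) -> Horn
Clause 4: 2 positive lit(s) -> not Horn
Clause 5: 2 positive lit(s) -> not Horn
Total Horn clauses = 1.

1


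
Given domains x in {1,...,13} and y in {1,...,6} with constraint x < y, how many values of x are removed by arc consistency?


For the constraint x < y, x needs a supporting value in y's domain.
x can be at most 5 (one less than y's maximum).
Valid x values from domain: 5 out of 13.
Pruned = 13 - 5 = 8.

8


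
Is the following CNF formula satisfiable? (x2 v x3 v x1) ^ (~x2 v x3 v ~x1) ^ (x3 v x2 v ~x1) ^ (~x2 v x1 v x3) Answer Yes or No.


Check all 8 possible truth assignments.
Number of satisfying assignments found: 4.
The formula is satisfiable.

Yes


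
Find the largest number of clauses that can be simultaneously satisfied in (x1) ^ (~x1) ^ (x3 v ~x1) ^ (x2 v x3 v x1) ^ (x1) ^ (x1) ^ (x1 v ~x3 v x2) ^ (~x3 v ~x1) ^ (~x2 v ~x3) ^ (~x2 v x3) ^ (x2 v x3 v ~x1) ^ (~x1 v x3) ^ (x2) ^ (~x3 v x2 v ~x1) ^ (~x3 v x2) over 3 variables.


Enumerate all 8 truth assignments.
For each, count how many of the 15 clauses are satisfied.
The formula is not fully satisfiable, so the maximum is below 15.
Maximum simultaneously satisfiable clauses = 12.

12


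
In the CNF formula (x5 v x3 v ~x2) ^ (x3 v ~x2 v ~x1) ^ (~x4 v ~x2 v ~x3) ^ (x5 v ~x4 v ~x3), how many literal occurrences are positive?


Scan each clause for unnegated literals.
Clause 1: 2 positive; Clause 2: 1 positive; Clause 3: 0 positive; Clause 4: 1 positive.
Total positive literal occurrences = 4.

4


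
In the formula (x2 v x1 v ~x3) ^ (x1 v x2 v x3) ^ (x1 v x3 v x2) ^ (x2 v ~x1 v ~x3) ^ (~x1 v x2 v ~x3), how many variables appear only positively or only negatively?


A pure literal appears in only one polarity across all clauses.
Pure literals: x2 (positive only).
Count = 1.

1


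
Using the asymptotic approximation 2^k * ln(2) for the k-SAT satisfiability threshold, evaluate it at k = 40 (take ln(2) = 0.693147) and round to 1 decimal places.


Using the asymptotic formula: threshold ~ 2^k * ln(2).
2^40 = 1099511627776.
1099511627776 * 0.693147 = 762123186258.1.

762123186258.1


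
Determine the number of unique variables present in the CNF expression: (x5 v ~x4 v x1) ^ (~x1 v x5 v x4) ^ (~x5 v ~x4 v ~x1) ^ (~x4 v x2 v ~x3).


Identify each distinct variable in the formula.
Variables found: x1, x2, x3, x4, x5.
Total distinct variables = 5.

5


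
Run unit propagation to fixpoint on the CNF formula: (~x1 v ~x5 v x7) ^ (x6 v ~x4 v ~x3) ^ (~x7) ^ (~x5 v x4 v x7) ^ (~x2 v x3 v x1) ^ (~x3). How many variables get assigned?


Unit propagation repeatedly assigns the literal in any unit clause, then simplifies.
Assignments in order: x7 = F, x3 = F.
No further unit clauses remain.
Total variables assigned = 2.

2


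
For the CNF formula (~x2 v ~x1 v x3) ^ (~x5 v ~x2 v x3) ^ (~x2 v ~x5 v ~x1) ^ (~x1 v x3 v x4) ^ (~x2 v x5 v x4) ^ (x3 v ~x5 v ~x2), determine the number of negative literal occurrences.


Scan each clause for negated literals.
Clause 1: 2 negative; Clause 2: 2 negative; Clause 3: 3 negative; Clause 4: 1 negative; Clause 5: 1 negative; Clause 6: 2 negative.
Total negative literal occurrences = 11.

11


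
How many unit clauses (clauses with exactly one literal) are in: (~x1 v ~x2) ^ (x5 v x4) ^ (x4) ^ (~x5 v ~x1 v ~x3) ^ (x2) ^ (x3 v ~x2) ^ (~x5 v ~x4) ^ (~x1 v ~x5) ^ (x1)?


A unit clause contains exactly one literal.
Unit clauses found: (x4), (x2), (x1).
Count = 3.

3


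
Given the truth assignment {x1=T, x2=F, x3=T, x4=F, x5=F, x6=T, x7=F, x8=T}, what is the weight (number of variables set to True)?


The weight is the number of variables assigned True.
True variables: x1, x3, x6, x8.
Weight = 4.

4


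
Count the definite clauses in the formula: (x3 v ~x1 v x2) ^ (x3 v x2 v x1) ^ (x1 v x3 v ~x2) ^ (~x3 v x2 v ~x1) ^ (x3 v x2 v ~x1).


A definite clause has exactly one positive literal.
Clause 1: 2 positive -> not definite
Clause 2: 3 positive -> not definite
Clause 3: 2 positive -> not definite
Clause 4: 1 positive -> definite
Clause 5: 2 positive -> not definite
Definite clause count = 1.

1


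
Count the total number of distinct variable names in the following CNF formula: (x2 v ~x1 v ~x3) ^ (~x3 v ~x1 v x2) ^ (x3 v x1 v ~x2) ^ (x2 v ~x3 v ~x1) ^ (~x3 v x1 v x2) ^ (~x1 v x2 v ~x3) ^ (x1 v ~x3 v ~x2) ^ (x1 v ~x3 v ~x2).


Identify each distinct variable in the formula.
Variables found: x1, x2, x3.
Total distinct variables = 3.

3


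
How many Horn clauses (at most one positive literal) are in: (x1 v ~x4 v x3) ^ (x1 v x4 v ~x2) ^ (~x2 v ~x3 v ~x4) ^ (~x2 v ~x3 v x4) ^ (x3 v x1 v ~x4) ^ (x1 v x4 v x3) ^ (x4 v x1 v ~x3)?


A Horn clause has at most one positive literal.
Clause 1: 2 positive lit(s) -> not Horn
Clause 2: 2 positive lit(s) -> not Horn
Clause 3: 0 positive lit(s) -> Horn
Clause 4: 1 positive lit(s) -> Horn
Clause 5: 2 positive lit(s) -> not Horn
Clause 6: 3 positive lit(s) -> not Horn
Clause 7: 2 positive lit(s) -> not Horn
Total Horn clauses = 2.

2


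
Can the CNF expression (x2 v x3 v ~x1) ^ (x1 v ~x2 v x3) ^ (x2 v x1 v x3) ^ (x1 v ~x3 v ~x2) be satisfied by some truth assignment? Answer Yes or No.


Check all 8 possible truth assignments.
Number of satisfying assignments found: 4.
The formula is satisfiable.

Yes


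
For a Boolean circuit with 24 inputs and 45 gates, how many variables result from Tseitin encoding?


The Tseitin transformation introduces one auxiliary variable per gate.
Total variables = inputs + gates = 24 + 45 = 69.

69


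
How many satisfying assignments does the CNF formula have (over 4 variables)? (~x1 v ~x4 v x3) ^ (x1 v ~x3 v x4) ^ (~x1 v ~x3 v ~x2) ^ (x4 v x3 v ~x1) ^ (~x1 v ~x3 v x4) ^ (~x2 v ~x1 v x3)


Enumerate all 16 truth assignments over 4 variables.
Test each against every clause.
Satisfying assignments found: 7.

7


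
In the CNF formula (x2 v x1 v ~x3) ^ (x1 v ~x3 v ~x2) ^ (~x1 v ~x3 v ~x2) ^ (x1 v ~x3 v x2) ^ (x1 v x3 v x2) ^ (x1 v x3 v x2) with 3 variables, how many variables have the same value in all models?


Find all satisfying assignments: 4 model(s).
Check which variables have the same value in every model.
No variable is fixed across all models.
Backbone size = 0.

0


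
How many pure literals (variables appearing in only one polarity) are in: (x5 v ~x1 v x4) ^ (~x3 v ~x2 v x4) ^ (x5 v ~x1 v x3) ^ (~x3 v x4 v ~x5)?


A pure literal appears in only one polarity across all clauses.
Pure literals: x1 (negative only), x2 (negative only), x4 (positive only).
Count = 3.

3


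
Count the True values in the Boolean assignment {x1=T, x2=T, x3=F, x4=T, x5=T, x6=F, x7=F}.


The weight is the number of variables assigned True.
True variables: x1, x2, x4, x5.
Weight = 4.

4


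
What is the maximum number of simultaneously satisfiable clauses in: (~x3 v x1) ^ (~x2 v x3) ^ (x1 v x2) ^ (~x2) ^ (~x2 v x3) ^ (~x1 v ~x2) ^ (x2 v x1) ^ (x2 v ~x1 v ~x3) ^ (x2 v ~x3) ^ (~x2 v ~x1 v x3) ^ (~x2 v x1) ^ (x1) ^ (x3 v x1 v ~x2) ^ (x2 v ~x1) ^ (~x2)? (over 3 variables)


Enumerate all 8 truth assignments.
For each, count how many of the 15 clauses are satisfied.
The formula is not fully satisfiable, so the maximum is below 15.
Maximum simultaneously satisfiable clauses = 14.

14


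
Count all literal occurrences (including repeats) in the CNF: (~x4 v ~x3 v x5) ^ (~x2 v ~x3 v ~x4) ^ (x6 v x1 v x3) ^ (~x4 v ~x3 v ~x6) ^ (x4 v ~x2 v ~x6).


Clause lengths: 3, 3, 3, 3, 3.
Sum = 3 + 3 + 3 + 3 + 3 = 15.

15


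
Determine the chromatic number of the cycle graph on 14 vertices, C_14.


A cycle on an even number of vertices is bipartite: alternate two colors around the cycle.
Since 14 is even, two colors suffice, and at least two are needed because the graph has edges.
Chromatic number = 2.

2


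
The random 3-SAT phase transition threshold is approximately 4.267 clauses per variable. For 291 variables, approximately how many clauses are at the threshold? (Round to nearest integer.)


The 3-SAT phase transition occurs at approximately 4.267 clauses per variable.
m = 4.267 * 291 = 1241.697.
Rounded to nearest integer: 1242.

1242


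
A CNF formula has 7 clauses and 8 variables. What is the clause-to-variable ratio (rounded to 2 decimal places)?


Clause-to-variable ratio = clauses / variables.
7 / 8 = 0.88.

0.88


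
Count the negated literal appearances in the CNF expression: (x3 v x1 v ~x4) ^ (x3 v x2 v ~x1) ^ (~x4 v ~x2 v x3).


Scan each clause for negated literals.
Clause 1: 1 negative; Clause 2: 1 negative; Clause 3: 2 negative.
Total negative literal occurrences = 4.

4


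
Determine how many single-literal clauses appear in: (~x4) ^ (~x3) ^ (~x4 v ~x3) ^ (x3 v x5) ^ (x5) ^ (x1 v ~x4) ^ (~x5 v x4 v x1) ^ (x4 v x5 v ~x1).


A unit clause contains exactly one literal.
Unit clauses found: (~x4), (~x3), (x5).
Count = 3.

3


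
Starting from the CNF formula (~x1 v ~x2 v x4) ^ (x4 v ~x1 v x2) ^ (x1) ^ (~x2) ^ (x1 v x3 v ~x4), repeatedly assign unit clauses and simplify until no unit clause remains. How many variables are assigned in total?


Unit propagation repeatedly assigns the literal in any unit clause, then simplifies.
Assignments in order: x1 = T, x2 = F, x4 = T.
No further unit clauses remain.
Total variables assigned = 3.

3


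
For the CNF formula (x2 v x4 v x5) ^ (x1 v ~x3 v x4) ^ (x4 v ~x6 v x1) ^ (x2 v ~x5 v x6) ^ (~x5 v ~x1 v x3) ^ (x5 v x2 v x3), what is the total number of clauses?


Each group enclosed in parentheses joined by ^ is one clause.
Counting the conjuncts: 6 clauses.

6


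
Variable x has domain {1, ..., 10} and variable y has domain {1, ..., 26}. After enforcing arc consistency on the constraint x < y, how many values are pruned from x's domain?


For the constraint x < y, x needs a supporting value in y's domain.
x can be at most 25 (one less than y's maximum).
Valid x values from domain: 10 out of 10.
Pruned = 10 - 10 = 0.

0


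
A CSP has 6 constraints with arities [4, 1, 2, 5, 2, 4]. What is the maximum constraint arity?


The arities are: 4, 1, 2, 5, 2, 4.
Scan for the maximum value.
Maximum arity = 5.

5


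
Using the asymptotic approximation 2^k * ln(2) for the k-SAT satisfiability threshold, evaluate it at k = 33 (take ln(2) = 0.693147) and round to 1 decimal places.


Using the asymptotic formula: threshold ~ 2^k * ln(2).
2^33 = 8589934592.
8589934592 * 0.693147 = 5954087392.6.

5954087392.6


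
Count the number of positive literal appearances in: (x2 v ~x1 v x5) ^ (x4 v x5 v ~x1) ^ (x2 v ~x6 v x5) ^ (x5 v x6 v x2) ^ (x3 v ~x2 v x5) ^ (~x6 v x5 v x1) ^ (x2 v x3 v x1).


Scan each clause for unnegated literals.
Clause 1: 2 positive; Clause 2: 2 positive; Clause 3: 2 positive; Clause 4: 3 positive; Clause 5: 2 positive; Clause 6: 2 positive; Clause 7: 3 positive.
Total positive literal occurrences = 16.

16


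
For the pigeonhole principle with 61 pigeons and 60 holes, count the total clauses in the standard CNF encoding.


The PHP encoding has two parts:
1) At-least-one-hole clauses: 61 (one per pigeon, each with 60 literals).
2) At-most-one-pigeon-per-hole clauses: 60 holes * C(61,2) = 60 * 1830 = 109800.
Total clauses = 61 + 109800 = 109861.

109861


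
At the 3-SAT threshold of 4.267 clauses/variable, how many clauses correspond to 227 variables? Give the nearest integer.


The 3-SAT phase transition occurs at approximately 4.267 clauses per variable.
m = 4.267 * 227 = 968.609.
Rounded to nearest integer: 969.

969


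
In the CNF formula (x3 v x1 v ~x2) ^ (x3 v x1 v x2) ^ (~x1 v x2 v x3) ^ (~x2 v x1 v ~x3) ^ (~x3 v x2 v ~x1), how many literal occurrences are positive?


Scan each clause for unnegated literals.
Clause 1: 2 positive; Clause 2: 3 positive; Clause 3: 2 positive; Clause 4: 1 positive; Clause 5: 1 positive.
Total positive literal occurrences = 9.

9


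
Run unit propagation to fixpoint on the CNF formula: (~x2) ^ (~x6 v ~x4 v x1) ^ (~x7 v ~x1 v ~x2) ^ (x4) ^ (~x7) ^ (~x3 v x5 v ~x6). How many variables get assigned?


Unit propagation repeatedly assigns the literal in any unit clause, then simplifies.
Assignments in order: x2 = F, x4 = T, x7 = F.
No further unit clauses remain.
Total variables assigned = 3.

3


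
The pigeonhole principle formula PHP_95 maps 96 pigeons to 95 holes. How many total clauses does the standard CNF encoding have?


The PHP encoding has two parts:
1) At-least-one-hole clauses: 96 (one per pigeon, each with 95 literals).
2) At-most-one-pigeon-per-hole clauses: 95 holes * C(96,2) = 95 * 4560 = 433200.
Total clauses = 96 + 433200 = 433296.

433296


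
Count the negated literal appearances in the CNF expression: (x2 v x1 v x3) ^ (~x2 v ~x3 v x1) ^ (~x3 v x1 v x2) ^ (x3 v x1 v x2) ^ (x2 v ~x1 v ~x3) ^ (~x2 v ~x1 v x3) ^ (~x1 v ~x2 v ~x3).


Scan each clause for negated literals.
Clause 1: 0 negative; Clause 2: 2 negative; Clause 3: 1 negative; Clause 4: 0 negative; Clause 5: 2 negative; Clause 6: 2 negative; Clause 7: 3 negative.
Total negative literal occurrences = 10.

10


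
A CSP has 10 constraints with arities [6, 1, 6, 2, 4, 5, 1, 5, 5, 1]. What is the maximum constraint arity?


The arities are: 6, 1, 6, 2, 4, 5, 1, 5, 5, 1.
Scan for the maximum value.
Maximum arity = 6.

6


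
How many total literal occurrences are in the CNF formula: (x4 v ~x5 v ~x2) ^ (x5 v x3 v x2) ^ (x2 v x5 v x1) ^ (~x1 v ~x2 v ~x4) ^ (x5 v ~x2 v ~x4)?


Clause lengths: 3, 3, 3, 3, 3.
Sum = 3 + 3 + 3 + 3 + 3 = 15.

15


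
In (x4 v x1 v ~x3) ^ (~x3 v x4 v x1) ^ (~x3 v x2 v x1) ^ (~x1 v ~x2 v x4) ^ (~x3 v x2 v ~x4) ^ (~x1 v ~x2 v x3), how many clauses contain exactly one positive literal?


A definite clause has exactly one positive literal.
Clause 1: 2 positive -> not definite
Clause 2: 2 positive -> not definite
Clause 3: 2 positive -> not definite
Clause 4: 1 positive -> definite
Clause 5: 1 positive -> definite
Clause 6: 1 positive -> definite
Definite clause count = 3.

3


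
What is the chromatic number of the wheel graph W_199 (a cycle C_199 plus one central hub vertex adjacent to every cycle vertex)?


W_199 consists of the cycle C_199 together with a hub vertex adjacent to every cycle vertex.
The cycle C_199 needs 3 colors (odd cycle -> 3).
The hub is adjacent to every cycle vertex, so it must receive a new color distinct from all of them.
Chromatic number = 3 + 1 = 4.

4


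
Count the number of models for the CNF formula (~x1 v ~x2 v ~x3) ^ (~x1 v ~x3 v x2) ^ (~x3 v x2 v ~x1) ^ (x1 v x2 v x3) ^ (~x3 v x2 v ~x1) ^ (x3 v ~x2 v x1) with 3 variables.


Enumerate all 8 truth assignments over 3 variables.
Test each against every clause.
Satisfying assignments found: 4.

4


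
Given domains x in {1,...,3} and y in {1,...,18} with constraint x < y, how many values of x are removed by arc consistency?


For the constraint x < y, x needs a supporting value in y's domain.
x can be at most 17 (one less than y's maximum).
Valid x values from domain: 3 out of 3.
Pruned = 3 - 3 = 0.

0


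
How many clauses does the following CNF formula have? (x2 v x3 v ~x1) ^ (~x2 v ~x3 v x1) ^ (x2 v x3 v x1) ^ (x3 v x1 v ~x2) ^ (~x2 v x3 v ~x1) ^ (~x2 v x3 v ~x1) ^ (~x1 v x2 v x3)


Each group enclosed in parentheses joined by ^ is one clause.
Counting the conjuncts: 7 clauses.

7


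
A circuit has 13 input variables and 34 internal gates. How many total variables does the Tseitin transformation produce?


The Tseitin transformation introduces one auxiliary variable per gate.
Total variables = inputs + gates = 13 + 34 = 47.

47


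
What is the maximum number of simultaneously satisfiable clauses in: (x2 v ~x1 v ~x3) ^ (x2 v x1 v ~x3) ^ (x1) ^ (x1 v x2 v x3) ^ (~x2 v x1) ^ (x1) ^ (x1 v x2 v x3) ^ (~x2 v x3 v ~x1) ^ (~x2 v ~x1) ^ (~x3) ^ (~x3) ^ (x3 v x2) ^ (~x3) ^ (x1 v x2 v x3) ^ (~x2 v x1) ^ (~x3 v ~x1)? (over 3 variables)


Enumerate all 8 truth assignments.
For each, count how many of the 16 clauses are satisfied.
The formula is not fully satisfiable, so the maximum is below 16.
Maximum simultaneously satisfiable clauses = 15.

15


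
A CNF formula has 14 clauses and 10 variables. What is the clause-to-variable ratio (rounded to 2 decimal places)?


Clause-to-variable ratio = clauses / variables.
14 / 10 = 1.4.

1.4


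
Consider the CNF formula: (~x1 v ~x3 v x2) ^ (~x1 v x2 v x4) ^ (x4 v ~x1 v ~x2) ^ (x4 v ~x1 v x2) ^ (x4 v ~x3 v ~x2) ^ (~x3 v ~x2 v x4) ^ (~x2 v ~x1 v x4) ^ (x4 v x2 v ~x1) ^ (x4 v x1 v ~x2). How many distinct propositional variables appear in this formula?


Identify each distinct variable in the formula.
Variables found: x1, x2, x3, x4.
Total distinct variables = 4.

4


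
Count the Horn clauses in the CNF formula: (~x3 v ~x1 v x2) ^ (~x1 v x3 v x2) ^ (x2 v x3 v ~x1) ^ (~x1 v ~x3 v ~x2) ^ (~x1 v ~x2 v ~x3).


A Horn clause has at most one positive literal.
Clause 1: 1 positive lit(s) -> Horn
Clause 2: 2 positive lit(s) -> not Horn
Clause 3: 2 positive lit(s) -> not Horn
Clause 4: 0 positive lit(s) -> Horn
Clause 5: 0 positive lit(s) -> Horn
Total Horn clauses = 3.

3


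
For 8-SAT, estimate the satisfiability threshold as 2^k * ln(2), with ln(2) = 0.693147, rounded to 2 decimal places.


Using the asymptotic formula: threshold ~ 2^k * ln(2).
2^8 = 256.
256 * 0.693147 = 177.45.

177.45


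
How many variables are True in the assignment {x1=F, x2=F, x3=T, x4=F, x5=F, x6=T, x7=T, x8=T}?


The weight is the number of variables assigned True.
True variables: x3, x6, x7, x8.
Weight = 4.

4


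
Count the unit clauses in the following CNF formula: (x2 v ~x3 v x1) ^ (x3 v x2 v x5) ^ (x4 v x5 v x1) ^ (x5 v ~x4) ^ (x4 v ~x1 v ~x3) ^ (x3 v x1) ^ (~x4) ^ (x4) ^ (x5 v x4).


A unit clause contains exactly one literal.
Unit clauses found: (~x4), (x4).
Count = 2.

2


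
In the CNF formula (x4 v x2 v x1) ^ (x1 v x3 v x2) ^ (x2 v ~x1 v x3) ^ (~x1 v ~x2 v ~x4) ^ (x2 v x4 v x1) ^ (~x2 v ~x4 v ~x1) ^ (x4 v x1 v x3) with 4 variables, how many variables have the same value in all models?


Find all satisfying assignments: 8 model(s).
Check which variables have the same value in every model.
No variable is fixed across all models.
Backbone size = 0.

0


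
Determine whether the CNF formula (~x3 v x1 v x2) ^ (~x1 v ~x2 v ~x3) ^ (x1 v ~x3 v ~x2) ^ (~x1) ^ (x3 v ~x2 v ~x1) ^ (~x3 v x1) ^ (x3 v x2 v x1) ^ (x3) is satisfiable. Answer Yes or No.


Check all 8 possible truth assignments.
Number of satisfying assignments found: 0.
The formula is unsatisfiable.

No


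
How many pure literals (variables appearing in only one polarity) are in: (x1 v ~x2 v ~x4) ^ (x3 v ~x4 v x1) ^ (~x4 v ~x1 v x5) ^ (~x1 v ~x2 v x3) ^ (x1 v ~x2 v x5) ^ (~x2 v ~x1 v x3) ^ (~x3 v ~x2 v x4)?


A pure literal appears in only one polarity across all clauses.
Pure literals: x2 (negative only), x5 (positive only).
Count = 2.

2


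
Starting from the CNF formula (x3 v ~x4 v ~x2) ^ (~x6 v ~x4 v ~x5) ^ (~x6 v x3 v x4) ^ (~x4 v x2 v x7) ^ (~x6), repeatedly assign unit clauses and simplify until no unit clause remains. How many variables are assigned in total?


Unit propagation repeatedly assigns the literal in any unit clause, then simplifies.
Assignments in order: x6 = F.
No further unit clauses remain.
Total variables assigned = 1.

1


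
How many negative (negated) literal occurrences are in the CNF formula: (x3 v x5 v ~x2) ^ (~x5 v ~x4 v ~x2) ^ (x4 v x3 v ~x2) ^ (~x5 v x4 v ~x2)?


Scan each clause for negated literals.
Clause 1: 1 negative; Clause 2: 3 negative; Clause 3: 1 negative; Clause 4: 2 negative.
Total negative literal occurrences = 7.

7


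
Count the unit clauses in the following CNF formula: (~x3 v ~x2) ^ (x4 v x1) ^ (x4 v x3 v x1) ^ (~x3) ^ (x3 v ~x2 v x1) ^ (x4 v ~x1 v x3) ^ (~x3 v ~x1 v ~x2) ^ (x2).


A unit clause contains exactly one literal.
Unit clauses found: (~x3), (x2).
Count = 2.

2


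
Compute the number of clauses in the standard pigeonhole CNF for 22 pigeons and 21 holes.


The PHP encoding has two parts:
1) At-least-one-hole clauses: 22 (one per pigeon, each with 21 literals).
2) At-most-one-pigeon-per-hole clauses: 21 holes * C(22,2) = 21 * 231 = 4851.
Total clauses = 22 + 4851 = 4873.

4873


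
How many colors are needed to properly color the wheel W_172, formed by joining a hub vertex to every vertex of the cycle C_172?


W_172 consists of the cycle C_172 together with a hub vertex adjacent to every cycle vertex.
The cycle C_172 needs 2 colors (even cycle -> 2).
The hub is adjacent to every cycle vertex, so it must receive a new color distinct from all of them.
Chromatic number = 2 + 1 = 3.

3


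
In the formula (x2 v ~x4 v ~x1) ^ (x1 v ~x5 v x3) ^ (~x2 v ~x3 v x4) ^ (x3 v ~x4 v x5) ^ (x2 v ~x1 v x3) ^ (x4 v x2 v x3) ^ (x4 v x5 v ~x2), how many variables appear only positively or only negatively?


A pure literal appears in only one polarity across all clauses.
No pure literals found.
Count = 0.

0


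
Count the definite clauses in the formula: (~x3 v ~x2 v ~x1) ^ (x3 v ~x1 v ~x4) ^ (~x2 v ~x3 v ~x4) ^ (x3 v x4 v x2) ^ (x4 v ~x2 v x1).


A definite clause has exactly one positive literal.
Clause 1: 0 positive -> not definite
Clause 2: 1 positive -> definite
Clause 3: 0 positive -> not definite
Clause 4: 3 positive -> not definite
Clause 5: 2 positive -> not definite
Definite clause count = 1.

1


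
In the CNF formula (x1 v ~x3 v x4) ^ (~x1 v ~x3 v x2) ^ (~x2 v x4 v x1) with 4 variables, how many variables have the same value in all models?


Find all satisfying assignments: 11 model(s).
Check which variables have the same value in every model.
No variable is fixed across all models.
Backbone size = 0.

0


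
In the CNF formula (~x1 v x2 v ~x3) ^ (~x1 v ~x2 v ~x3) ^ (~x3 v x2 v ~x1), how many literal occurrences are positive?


Scan each clause for unnegated literals.
Clause 1: 1 positive; Clause 2: 0 positive; Clause 3: 1 positive.
Total positive literal occurrences = 2.

2


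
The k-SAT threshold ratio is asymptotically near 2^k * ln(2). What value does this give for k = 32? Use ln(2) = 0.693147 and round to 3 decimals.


Using the asymptotic formula: threshold ~ 2^k * ln(2).
2^32 = 4294967296.
4294967296 * 0.693147 = 2977043696.321.

2977043696.321


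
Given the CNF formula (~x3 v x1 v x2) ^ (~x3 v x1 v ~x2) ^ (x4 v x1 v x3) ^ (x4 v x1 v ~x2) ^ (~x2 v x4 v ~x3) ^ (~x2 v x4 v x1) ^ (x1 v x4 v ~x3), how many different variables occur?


Identify each distinct variable in the formula.
Variables found: x1, x2, x3, x4.
Total distinct variables = 4.

4


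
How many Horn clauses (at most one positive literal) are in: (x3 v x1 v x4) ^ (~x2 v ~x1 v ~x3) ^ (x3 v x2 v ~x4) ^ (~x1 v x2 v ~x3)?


A Horn clause has at most one positive literal.
Clause 1: 3 positive lit(s) -> not Horn
Clause 2: 0 positive lit(s) -> Horn
Clause 3: 2 positive lit(s) -> not Horn
Clause 4: 1 positive lit(s) -> Horn
Total Horn clauses = 2.

2


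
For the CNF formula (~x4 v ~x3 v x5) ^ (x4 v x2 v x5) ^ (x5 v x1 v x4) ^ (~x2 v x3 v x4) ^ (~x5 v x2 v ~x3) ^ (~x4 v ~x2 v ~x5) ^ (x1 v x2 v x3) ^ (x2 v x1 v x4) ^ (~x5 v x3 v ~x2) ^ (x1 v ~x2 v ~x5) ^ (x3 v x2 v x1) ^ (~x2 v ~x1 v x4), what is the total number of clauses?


Each group enclosed in parentheses joined by ^ is one clause.
Counting the conjuncts: 12 clauses.

12


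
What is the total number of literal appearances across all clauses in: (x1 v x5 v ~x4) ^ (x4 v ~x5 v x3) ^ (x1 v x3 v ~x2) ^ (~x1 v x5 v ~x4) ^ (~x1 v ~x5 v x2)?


Clause lengths: 3, 3, 3, 3, 3.
Sum = 3 + 3 + 3 + 3 + 3 = 15.

15


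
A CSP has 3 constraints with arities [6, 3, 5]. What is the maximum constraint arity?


The arities are: 6, 3, 5.
Scan for the maximum value.
Maximum arity = 6.

6


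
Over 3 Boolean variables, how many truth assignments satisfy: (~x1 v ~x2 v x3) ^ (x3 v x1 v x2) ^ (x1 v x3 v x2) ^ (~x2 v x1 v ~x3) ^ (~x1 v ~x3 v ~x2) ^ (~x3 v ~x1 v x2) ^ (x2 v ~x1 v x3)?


Enumerate all 8 truth assignments over 3 variables.
Test each against every clause.
Satisfying assignments found: 2.

2


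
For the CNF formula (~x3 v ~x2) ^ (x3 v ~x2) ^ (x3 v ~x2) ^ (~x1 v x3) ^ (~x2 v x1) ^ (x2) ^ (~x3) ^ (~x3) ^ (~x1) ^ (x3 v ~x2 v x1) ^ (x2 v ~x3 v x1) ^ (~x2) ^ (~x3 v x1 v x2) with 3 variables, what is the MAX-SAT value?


Enumerate all 8 truth assignments.
For each, count how many of the 13 clauses are satisfied.
The formula is not fully satisfiable, so the maximum is below 13.
Maximum simultaneously satisfiable clauses = 12.

12


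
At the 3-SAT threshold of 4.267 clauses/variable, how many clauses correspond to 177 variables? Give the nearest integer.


The 3-SAT phase transition occurs at approximately 4.267 clauses per variable.
m = 4.267 * 177 = 755.259.
Rounded to nearest integer: 755.

755


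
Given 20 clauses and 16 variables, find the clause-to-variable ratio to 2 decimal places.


Clause-to-variable ratio = clauses / variables.
20 / 16 = 1.25.

1.25


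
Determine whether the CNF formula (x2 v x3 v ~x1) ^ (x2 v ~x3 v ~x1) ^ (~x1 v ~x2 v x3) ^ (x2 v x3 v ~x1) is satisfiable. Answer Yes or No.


Check all 8 possible truth assignments.
Number of satisfying assignments found: 5.
The formula is satisfiable.

Yes


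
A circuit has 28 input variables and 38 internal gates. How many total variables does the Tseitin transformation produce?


The Tseitin transformation introduces one auxiliary variable per gate.
Total variables = inputs + gates = 28 + 38 = 66.

66


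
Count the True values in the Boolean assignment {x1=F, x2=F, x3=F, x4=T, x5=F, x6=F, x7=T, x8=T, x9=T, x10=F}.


The weight is the number of variables assigned True.
True variables: x4, x7, x8, x9.
Weight = 4.

4


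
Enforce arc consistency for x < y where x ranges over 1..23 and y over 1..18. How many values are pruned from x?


For the constraint x < y, x needs a supporting value in y's domain.
x can be at most 17 (one less than y's maximum).
Valid x values from domain: 17 out of 23.
Pruned = 23 - 17 = 6.

6


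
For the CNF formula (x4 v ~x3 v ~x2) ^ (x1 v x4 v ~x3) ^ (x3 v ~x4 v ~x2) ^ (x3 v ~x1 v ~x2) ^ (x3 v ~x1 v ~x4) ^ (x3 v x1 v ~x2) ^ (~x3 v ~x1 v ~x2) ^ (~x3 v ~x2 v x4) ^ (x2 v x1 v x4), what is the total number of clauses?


Each group enclosed in parentheses joined by ^ is one clause.
Counting the conjuncts: 9 clauses.

9


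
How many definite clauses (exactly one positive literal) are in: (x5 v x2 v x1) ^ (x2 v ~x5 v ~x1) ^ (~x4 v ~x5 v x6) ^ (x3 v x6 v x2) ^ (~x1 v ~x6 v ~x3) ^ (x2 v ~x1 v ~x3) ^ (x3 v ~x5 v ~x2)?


A definite clause has exactly one positive literal.
Clause 1: 3 positive -> not definite
Clause 2: 1 positive -> definite
Clause 3: 1 positive -> definite
Clause 4: 3 positive -> not definite
Clause 5: 0 positive -> not definite
Clause 6: 1 positive -> definite
Clause 7: 1 positive -> definite
Definite clause count = 4.

4


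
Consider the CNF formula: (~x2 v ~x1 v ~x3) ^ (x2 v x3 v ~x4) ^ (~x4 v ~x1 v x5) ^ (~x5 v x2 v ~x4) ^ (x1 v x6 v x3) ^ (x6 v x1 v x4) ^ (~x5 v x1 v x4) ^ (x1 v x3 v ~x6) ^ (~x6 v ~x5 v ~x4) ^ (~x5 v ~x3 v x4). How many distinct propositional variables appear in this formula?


Identify each distinct variable in the formula.
Variables found: x1, x2, x3, x4, x5, x6.
Total distinct variables = 6.

6


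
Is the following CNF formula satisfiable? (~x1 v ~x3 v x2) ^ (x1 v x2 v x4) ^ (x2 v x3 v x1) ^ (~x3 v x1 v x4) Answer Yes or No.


Check all 16 possible truth assignments.
Number of satisfying assignments found: 10.
The formula is satisfiable.

Yes


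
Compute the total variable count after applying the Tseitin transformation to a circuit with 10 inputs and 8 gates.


The Tseitin transformation introduces one auxiliary variable per gate.
Total variables = inputs + gates = 10 + 8 = 18.

18


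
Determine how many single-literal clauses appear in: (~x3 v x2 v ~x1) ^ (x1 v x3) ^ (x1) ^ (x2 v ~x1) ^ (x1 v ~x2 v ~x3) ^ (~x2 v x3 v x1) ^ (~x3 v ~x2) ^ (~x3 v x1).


A unit clause contains exactly one literal.
Unit clauses found: (x1).
Count = 1.

1


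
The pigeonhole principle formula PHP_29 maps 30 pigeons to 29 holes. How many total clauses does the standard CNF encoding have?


The PHP encoding has two parts:
1) At-least-one-hole clauses: 30 (one per pigeon, each with 29 literals).
2) At-most-one-pigeon-per-hole clauses: 29 holes * C(30,2) = 29 * 435 = 12615.
Total clauses = 30 + 12615 = 12645.

12645


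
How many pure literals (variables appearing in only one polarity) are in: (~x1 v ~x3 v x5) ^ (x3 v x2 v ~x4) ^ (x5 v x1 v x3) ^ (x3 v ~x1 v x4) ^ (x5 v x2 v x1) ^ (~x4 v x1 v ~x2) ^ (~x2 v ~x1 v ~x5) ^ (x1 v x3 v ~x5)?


A pure literal appears in only one polarity across all clauses.
No pure literals found.
Count = 0.

0


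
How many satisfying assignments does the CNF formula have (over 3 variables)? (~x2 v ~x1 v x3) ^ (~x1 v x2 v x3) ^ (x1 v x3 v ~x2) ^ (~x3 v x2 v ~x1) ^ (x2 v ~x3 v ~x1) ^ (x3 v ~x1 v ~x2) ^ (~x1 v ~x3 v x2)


Enumerate all 8 truth assignments over 3 variables.
Test each against every clause.
Satisfying assignments found: 4.

4


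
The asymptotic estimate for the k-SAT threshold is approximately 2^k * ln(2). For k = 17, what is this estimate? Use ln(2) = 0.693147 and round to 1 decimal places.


Using the asymptotic formula: threshold ~ 2^k * ln(2).
2^17 = 131072.
131072 * 0.693147 = 90852.2.

90852.2


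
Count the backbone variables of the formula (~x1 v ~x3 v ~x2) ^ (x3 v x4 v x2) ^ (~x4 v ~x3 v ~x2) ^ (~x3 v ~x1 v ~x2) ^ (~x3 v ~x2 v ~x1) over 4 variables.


Find all satisfying assignments: 11 model(s).
Check which variables have the same value in every model.
No variable is fixed across all models.
Backbone size = 0.

0


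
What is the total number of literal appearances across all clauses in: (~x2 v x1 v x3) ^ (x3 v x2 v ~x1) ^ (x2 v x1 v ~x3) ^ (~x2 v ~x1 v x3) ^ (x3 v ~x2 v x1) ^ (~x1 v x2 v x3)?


Clause lengths: 3, 3, 3, 3, 3, 3.
Sum = 3 + 3 + 3 + 3 + 3 + 3 = 18.

18


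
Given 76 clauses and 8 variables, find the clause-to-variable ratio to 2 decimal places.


Clause-to-variable ratio = clauses / variables.
76 / 8 = 9.5.

9.5


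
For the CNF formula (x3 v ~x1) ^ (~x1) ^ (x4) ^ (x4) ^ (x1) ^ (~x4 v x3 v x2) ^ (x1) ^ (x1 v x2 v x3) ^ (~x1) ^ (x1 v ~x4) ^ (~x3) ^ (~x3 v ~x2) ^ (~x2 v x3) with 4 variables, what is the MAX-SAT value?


Enumerate all 16 truth assignments.
For each, count how many of the 13 clauses are satisfied.
The formula is not fully satisfiable, so the maximum is below 13.
Maximum simultaneously satisfiable clauses = 10.

10


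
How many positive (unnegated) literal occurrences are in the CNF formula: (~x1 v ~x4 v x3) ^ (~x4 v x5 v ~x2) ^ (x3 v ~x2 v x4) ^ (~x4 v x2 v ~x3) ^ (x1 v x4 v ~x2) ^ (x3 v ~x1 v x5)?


Scan each clause for unnegated literals.
Clause 1: 1 positive; Clause 2: 1 positive; Clause 3: 2 positive; Clause 4: 1 positive; Clause 5: 2 positive; Clause 6: 2 positive.
Total positive literal occurrences = 9.

9


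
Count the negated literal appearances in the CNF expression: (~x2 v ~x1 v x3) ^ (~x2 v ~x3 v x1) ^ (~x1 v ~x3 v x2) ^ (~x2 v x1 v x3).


Scan each clause for negated literals.
Clause 1: 2 negative; Clause 2: 2 negative; Clause 3: 2 negative; Clause 4: 1 negative.
Total negative literal occurrences = 7.

7


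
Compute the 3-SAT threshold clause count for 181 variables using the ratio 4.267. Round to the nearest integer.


The 3-SAT phase transition occurs at approximately 4.267 clauses per variable.
m = 4.267 * 181 = 772.327.
Rounded to nearest integer: 772.

772


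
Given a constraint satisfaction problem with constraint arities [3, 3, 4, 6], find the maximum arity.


The arities are: 3, 3, 4, 6.
Scan for the maximum value.
Maximum arity = 6.

6


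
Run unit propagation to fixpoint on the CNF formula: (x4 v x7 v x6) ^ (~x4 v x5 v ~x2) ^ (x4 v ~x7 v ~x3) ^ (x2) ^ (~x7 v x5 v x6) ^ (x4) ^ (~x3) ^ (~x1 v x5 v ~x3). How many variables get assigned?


Unit propagation repeatedly assigns the literal in any unit clause, then simplifies.
Assignments in order: x2 = T, x4 = T, x5 = T, x3 = F.
No further unit clauses remain.
Total variables assigned = 4.

4


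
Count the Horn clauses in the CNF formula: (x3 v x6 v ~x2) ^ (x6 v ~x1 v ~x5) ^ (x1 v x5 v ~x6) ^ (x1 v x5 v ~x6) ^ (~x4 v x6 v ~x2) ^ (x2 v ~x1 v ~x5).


A Horn clause has at most one positive literal.
Clause 1: 2 positive lit(s) -> not Horn
Clause 2: 1 positive lit(s) -> Horn
Clause 3: 2 positive lit(s) -> not Horn
Clause 4: 2 positive lit(s) -> not Horn
Clause 5: 1 positive lit(s) -> Horn
Clause 6: 1 positive lit(s) -> Horn
Total Horn clauses = 3.

3


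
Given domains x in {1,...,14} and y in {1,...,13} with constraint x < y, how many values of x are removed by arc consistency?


For the constraint x < y, x needs a supporting value in y's domain.
x can be at most 12 (one less than y's maximum).
Valid x values from domain: 12 out of 14.
Pruned = 14 - 12 = 2.

2
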